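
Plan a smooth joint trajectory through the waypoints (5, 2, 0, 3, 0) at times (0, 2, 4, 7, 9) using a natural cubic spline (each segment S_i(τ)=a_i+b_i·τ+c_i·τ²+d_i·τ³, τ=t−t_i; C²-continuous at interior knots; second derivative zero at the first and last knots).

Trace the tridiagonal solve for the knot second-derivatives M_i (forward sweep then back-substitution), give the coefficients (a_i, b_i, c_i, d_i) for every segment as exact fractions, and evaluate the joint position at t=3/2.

  seg 0: a=5 b=-1013/688 c=0 d=-19/2752
  seg 1: a=2 b=-535/344 c=-57/1376 d=439/2752
  seg 2: a=0 b=133/688 c=315/344 d=-445/2064
  seg 3: a=3 b=-23/172 c=-705/688 d=235/1376
S(3/2) = 60943/22016

Δ: Δ0=-3/2, Δ1=-1, Δ2=1, Δ3=-3/2
row 1: diag=8, rhs=3; c'=1/4, d'=3/8
row 2: denom=10−2·1/4=19/2; d'=(12−2·3/8)/(19/2)=45/38
row 3: denom=10−3·6/19=172/19; d'=(-15−3·45/38)/(172/19)=-705/344
back: M3=-705/344
back: M2=45/38−6/19·-705/344=315/172
back: M1=3/8−1/4·315/172=-57/688
M: M0=0, M1=-57/688, M2=315/172, M3=-705/344, M4=0
seg 0: a=5, c=M0/2=0, d=(M1−M0)/(6·2)=-19/2752, b=Δ0−h0·(2M0+M1)/6=-1013/688
seg 1: a=2, c=M1/2=-57/1376, d=(M2−M1)/(6·2)=439/2752, b=Δ1−h1·(2M1+M2)/6=-535/344
seg 2: a=0, c=M2/2=315/344, d=(M3−M2)/(6·3)=-445/2064, b=Δ2−h2·(2M2+M3)/6=133/688
seg 3: a=3, c=M3/2=-705/688, d=(M4−M3)/(6·2)=235/1376, b=Δ3−h3·(2M3+M4)/6=-23/172
t_q=3/2 → seg 0, τ=3/2; S=5+-1013/688·τ+0·τ²+-19/2752·τ³=60943/22016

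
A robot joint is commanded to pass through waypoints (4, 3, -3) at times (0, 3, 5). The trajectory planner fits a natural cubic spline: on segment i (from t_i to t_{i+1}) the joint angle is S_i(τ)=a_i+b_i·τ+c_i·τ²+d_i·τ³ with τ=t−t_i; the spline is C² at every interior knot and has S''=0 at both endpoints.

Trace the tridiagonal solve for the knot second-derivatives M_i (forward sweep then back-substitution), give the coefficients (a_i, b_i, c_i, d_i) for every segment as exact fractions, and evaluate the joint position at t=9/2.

Δ: Δ0=-1/3, Δ1=-3
row 1: diag=10, rhs=-16; c'=1/5, d'=-8/5
back: M1=-8/5
M: M0=0, M1=-8/5, M2=0
seg 0: a=4, c=M0/2=0, d=(M1−M0)/(6·3)=-4/45, b=Δ0−h0·(2M0+M1)/6=7/15
seg 1: a=3, c=M1/2=-4/5, d=(M2−M1)/(6·2)=2/15, b=Δ1−h1·(2M1+M2)/6=-29/15
t_q=9/2 → seg 1, τ=3/2; S=3+-29/15·τ+-4/5·τ²+2/15·τ³=-5/4

  seg 0: a=4 b=7/15 c=0 d=-4/45
  seg 1: a=3 b=-29/15 c=-4/5 d=2/15
S(9/2) = -5/4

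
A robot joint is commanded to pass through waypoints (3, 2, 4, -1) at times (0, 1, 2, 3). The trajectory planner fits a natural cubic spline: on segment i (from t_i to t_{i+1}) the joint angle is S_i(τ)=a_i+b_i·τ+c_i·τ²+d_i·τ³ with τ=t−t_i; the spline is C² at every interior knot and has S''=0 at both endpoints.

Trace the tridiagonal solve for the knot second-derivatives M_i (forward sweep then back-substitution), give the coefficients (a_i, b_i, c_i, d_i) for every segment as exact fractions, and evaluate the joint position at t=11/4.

  seg 0: a=3 b=-34/15 c=0 d=19/15
  seg 1: a=2 b=23/15 c=19/5 d=-10/3
  seg 2: a=4 b=-13/15 c=-31/5 d=31/15
S(11/4) = 47/64

Δ: Δ0=-1, Δ1=2, Δ2=-5
row 1: diag=4, rhs=18; c'=1/4, d'=9/2
row 2: denom=4−1·1/4=15/4; d'=(-42−1·9/2)/(15/4)=-62/5
back: M2=-62/5
back: M1=9/2−1/4·-62/5=38/5
M: M0=0, M1=38/5, M2=-62/5, M3=0
seg 0: a=3, c=M0/2=0, d=(M1−M0)/(6·1)=19/15, b=Δ0−h0·(2M0+M1)/6=-34/15
seg 1: a=2, c=M1/2=19/5, d=(M2−M1)/(6·1)=-10/3, b=Δ1−h1·(2M1+M2)/6=23/15
seg 2: a=4, c=M2/2=-31/5, d=(M3−M2)/(6·1)=31/15, b=Δ2−h2·(2M2+M3)/6=-13/15
t_q=11/4 → seg 2, τ=3/4; S=4+-13/15·τ+-31/5·τ²+31/15·τ³=47/64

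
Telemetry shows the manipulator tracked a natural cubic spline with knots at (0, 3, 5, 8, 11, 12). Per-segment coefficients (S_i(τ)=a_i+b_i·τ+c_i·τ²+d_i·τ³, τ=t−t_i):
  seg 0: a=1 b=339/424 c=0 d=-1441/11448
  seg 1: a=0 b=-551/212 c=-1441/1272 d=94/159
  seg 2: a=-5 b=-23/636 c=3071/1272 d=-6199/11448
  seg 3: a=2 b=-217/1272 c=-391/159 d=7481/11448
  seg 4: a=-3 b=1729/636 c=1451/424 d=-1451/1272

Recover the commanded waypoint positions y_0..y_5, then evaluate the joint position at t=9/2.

y_0 = S_0(0) = a_0 = 1
y_1 = S_1(0) = a_1 = 0
y_2 = S_2(0) = a_2 = -5
y_3 = S_3(0) = a_3 = 2
y_4 = S_4(0) = a_4 = -3
y_5 = S_4(1) = 2
t_q=9/2 is in segment 1 (τ=3/2); S_1(τ)=-7551/1696

y_0=1 y_1=0 y_2=-5 y_3=2 y_4=-3 y_5=2
S(9/2) = -7551/1696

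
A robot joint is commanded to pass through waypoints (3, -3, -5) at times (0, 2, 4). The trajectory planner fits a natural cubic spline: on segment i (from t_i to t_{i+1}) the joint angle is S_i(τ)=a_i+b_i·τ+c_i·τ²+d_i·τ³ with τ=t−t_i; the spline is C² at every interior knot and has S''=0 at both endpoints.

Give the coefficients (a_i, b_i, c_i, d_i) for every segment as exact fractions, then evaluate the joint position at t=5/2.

  seg 0: a=3 b=-7/2 c=0 d=1/8
  seg 1: a=-3 b=-2 c=3/4 d=-1/8
S(5/2) = -245/64

Δ: Δ0=-3, Δ1=-1
row 1: diag=8, rhs=12; c'=1/4, d'=3/2
back: M1=3/2
M: M0=0, M1=3/2, M2=0
seg 0: a=3, c=M0/2=0, d=(M1−M0)/(6·2)=1/8, b=Δ0−h0·(2M0+M1)/6=-7/2
seg 1: a=-3, c=M1/2=3/4, d=(M2−M1)/(6·2)=-1/8, b=Δ1−h1·(2M1+M2)/6=-2
t_q=5/2 → seg 1, τ=1/2; S=-3+-2·τ+3/4·τ²+-1/8·τ³=-245/64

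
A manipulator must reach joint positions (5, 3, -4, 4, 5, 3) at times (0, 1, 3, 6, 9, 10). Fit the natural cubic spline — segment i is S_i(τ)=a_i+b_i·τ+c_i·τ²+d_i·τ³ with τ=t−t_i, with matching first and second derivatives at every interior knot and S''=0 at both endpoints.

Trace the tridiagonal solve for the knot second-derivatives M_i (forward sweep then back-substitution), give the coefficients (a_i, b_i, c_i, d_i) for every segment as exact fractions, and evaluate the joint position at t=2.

Δ: Δ0=-2, Δ1=-7/2, Δ2=8/3, Δ3=1/3, Δ4=-2
row 1: diag=6, rhs=-9; c'=1/3, d'=-3/2
row 2: denom=10−2·1/3=28/3; d'=(37−2·-3/2)/(28/3)=30/7
row 3: denom=12−3·9/28=309/28; d'=(-14−3·30/7)/(309/28)=-752/309
row 4: denom=8−3·28/103=740/103; d'=(-14−3·-752/309)/(740/103)=-69/74
back: M4=-69/74
back: M3=-752/309−28/103·-69/74=-242/111
back: M2=30/7−9/28·-242/111=369/74
back: M1=-3/2−1/3·369/74=-117/37
M: M0=0, M1=-117/37, M2=369/74, M3=-242/111, M4=-69/74, M5=0
seg 0: a=5, c=M0/2=0, d=(M1−M0)/(6·1)=-39/74, b=Δ0−h0·(2M0+M1)/6=-109/74
seg 1: a=3, c=M1/2=-117/74, d=(M2−M1)/(6·2)=201/296, b=Δ1−h1·(2M1+M2)/6=-113/37
seg 2: a=-4, c=M2/2=369/148, d=(M3−M2)/(6·3)=-43/108, b=Δ2−h2·(2M2+M3)/6=-91/74
seg 3: a=4, c=M3/2=-121/111, d=(M4−M3)/(6·3)=277/3996, b=Δ3−h3·(2M3+M4)/6=441/148
seg 4: a=5, c=M4/2=-69/148, d=(M5−M4)/(6·1)=23/148, b=Δ4−h4·(2M4+M5)/6=-125/74
t_q=2 → seg 1, τ=1; S=3+-113/37·τ+-117/74·τ²+201/296·τ³=-283/296

  seg 0: a=5 b=-109/74 c=0 d=-39/74
  seg 1: a=3 b=-113/37 c=-117/74 d=201/296
  seg 2: a=-4 b=-91/74 c=369/148 d=-43/108
  seg 3: a=4 b=441/148 c=-121/111 d=277/3996
  seg 4: a=5 b=-125/74 c=-69/148 d=23/148
S(2) = -283/296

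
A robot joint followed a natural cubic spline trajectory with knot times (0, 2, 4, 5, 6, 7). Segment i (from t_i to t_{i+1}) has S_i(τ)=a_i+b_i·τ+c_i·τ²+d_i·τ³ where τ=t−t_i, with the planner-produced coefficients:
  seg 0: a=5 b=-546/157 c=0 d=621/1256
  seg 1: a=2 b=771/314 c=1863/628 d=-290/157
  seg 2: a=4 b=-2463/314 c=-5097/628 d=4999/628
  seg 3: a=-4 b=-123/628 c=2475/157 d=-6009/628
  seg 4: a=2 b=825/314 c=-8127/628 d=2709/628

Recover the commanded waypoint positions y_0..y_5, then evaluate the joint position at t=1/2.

y_0=5 y_1=2 y_2=4 y_3=-4 y_4=2 y_5=-4
S(1/2) = 33389/10048

y_0 = S_0(0) = a_0 = 5
y_1 = S_1(0) = a_1 = 2
y_2 = S_2(0) = a_2 = 4
y_3 = S_3(0) = a_3 = -4
y_4 = S_4(0) = a_4 = 2
y_5 = S_4(1) = -4
t_q=1/2 is in segment 0 (τ=1/2); S_0(τ)=33389/10048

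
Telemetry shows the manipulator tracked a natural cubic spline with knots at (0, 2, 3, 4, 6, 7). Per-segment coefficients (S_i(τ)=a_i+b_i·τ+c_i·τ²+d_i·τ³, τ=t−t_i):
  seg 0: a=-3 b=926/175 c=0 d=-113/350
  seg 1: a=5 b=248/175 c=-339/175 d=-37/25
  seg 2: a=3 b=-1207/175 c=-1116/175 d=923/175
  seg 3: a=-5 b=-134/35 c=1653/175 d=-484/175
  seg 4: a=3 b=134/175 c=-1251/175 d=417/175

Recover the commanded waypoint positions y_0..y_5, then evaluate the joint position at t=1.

y_0 = S_0(0) = a_0 = -3
y_1 = S_1(0) = a_1 = 5
y_2 = S_2(0) = a_2 = 3
y_3 = S_3(0) = a_3 = -5
y_4 = S_4(0) = a_4 = 3
y_5 = S_4(1) = -1
t_q=1 is in segment 0 (τ=1); S_0(τ)=689/350

y_0=-3 y_1=5 y_2=3 y_3=-5 y_4=3 y_5=-1
S(1) = 689/350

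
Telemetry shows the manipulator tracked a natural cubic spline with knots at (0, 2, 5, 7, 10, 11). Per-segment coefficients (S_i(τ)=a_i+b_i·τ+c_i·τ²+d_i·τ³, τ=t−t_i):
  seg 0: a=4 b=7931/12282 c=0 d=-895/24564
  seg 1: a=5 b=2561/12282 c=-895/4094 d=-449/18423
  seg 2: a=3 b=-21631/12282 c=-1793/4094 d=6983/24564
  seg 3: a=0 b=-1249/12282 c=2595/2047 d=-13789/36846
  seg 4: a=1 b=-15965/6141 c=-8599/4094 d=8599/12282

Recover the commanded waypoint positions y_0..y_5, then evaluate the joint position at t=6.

y_0=4 y_1=5 y_2=3 y_3=0 y_4=1 y_5=-3
S(6) = 8885/8188

y_0 = S_0(0) = a_0 = 4
y_1 = S_1(0) = a_1 = 5
y_2 = S_2(0) = a_2 = 3
y_3 = S_3(0) = a_3 = 0
y_4 = S_4(0) = a_4 = 1
y_5 = S_4(1) = -3
t_q=6 is in segment 2 (τ=1); S_2(τ)=8885/8188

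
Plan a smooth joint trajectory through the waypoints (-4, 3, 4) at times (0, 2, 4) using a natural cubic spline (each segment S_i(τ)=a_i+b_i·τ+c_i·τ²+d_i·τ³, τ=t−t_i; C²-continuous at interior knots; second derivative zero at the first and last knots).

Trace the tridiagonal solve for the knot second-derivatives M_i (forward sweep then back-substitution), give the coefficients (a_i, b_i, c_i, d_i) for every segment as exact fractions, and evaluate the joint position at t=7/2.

  seg 0: a=-4 b=17/4 c=0 d=-3/16
  seg 1: a=3 b=2 c=-9/8 d=3/16
S(7/2) = 525/128

Δ: Δ0=7/2, Δ1=1/2
row 1: diag=8, rhs=-18; c'=1/4, d'=-9/4
back: M1=-9/4
M: M0=0, M1=-9/4, M2=0
seg 0: a=-4, c=M0/2=0, d=(M1−M0)/(6·2)=-3/16, b=Δ0−h0·(2M0+M1)/6=17/4
seg 1: a=3, c=M1/2=-9/8, d=(M2−M1)/(6·2)=3/16, b=Δ1−h1·(2M1+M2)/6=2
t_q=7/2 → seg 1, τ=3/2; S=3+2·τ+-9/8·τ²+3/16·τ³=525/128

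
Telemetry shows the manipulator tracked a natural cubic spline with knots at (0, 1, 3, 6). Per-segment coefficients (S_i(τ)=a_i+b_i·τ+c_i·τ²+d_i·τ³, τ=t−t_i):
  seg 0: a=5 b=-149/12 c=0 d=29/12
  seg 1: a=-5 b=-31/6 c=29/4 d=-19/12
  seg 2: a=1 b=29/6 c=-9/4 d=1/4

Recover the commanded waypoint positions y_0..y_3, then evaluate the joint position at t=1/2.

y_0 = S_0(0) = a_0 = 5
y_1 = S_1(0) = a_1 = -5
y_2 = S_2(0) = a_2 = 1
y_3 = S_2(3) = 2
t_q=1/2 is in segment 0 (τ=1/2); S_0(τ)=-29/32

y_0=5 y_1=-5 y_2=1 y_3=2
S(1/2) = -29/32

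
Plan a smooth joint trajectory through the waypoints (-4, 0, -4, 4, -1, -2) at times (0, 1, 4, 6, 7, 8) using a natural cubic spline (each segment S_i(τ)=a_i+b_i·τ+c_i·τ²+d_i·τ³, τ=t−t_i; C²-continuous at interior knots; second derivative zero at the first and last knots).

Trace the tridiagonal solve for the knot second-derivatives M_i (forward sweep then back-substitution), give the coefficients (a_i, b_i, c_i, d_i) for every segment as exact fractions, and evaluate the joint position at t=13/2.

  seg 0: a=-4 b=23308/4515 c=0 d=-5248/4515
  seg 1: a=0 b=7564/4515 c=-5248/1505 d=11216/13545
  seg 2: a=-4 b=14044/4515 c=5968/1505 d=-7948/4515
  seg 3: a=4 b=-1388/645 c=-9928/1505 d=3385/903
  seg 4: a=-1 b=-18509/4515 c=6997/1505 d=-6997/4515
S(13/2) = 20991/12040

Δ: Δ0=4, Δ1=-4/3, Δ2=4, Δ3=-5, Δ4=-1
row 1: diag=8, rhs=-32; c'=3/8, d'=-4
row 2: denom=10−3·3/8=71/8; d'=(32−3·-4)/(71/8)=352/71
row 3: denom=6−2·16/71=394/71; d'=(-54−2·352/71)/(394/71)=-2269/197
row 4: denom=4−1·71/394=1505/394; d'=(24−1·-2269/197)/(1505/394)=13994/1505
back: M4=13994/1505
back: M3=-2269/197−71/394·13994/1505=-19856/1505
back: M2=352/71−16/71·-19856/1505=11936/1505
back: M1=-4−3/8·11936/1505=-10496/1505
M: M0=0, M1=-10496/1505, M2=11936/1505, M3=-19856/1505, M4=13994/1505, M5=0
seg 0: a=-4, c=M0/2=0, d=(M1−M0)/(6·1)=-5248/4515, b=Δ0−h0·(2M0+M1)/6=23308/4515
seg 1: a=0, c=M1/2=-5248/1505, d=(M2−M1)/(6·3)=11216/13545, b=Δ1−h1·(2M1+M2)/6=7564/4515
seg 2: a=-4, c=M2/2=5968/1505, d=(M3−M2)/(6·2)=-7948/4515, b=Δ2−h2·(2M2+M3)/6=14044/4515
seg 3: a=4, c=M3/2=-9928/1505, d=(M4−M3)/(6·1)=3385/903, b=Δ3−h3·(2M3+M4)/6=-1388/645
seg 4: a=-1, c=M4/2=6997/1505, d=(M5−M4)/(6·1)=-6997/4515, b=Δ4−h4·(2M4+M5)/6=-18509/4515
t_q=13/2 → seg 3, τ=1/2; S=4+-1388/645·τ+-9928/1505·τ²+3385/903·τ³=20991/12040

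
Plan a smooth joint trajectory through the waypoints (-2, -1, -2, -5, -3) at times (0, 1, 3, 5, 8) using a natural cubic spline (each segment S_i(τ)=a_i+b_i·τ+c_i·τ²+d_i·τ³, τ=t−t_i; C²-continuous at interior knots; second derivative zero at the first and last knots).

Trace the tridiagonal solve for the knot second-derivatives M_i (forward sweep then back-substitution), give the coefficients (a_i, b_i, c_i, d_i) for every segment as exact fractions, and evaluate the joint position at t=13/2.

  seg 0: a=-2 b=47/39 c=0 d=-8/39
  seg 1: a=-1 b=23/39 c=-8/13 d=11/312
  seg 2: a=-2 b=-113/78 c=-21/52 d=59/312
  seg 3: a=-5 b=-31/39 c=19/26 d=-19/234
S(13/2) = -1003/208

Δ: Δ0=1, Δ1=-1/2, Δ2=-3/2, Δ3=2/3
row 1: diag=6, rhs=-9; c'=1/3, d'=-3/2
row 2: denom=8−2·1/3=22/3; d'=(-6−2·-3/2)/(22/3)=-9/22
row 3: denom=10−2·3/11=104/11; d'=(13−2·-9/22)/(104/11)=19/13
back: M3=19/13
back: M2=-9/22−3/11·19/13=-21/26
back: M1=-3/2−1/3·-21/26=-16/13
M: M0=0, M1=-16/13, M2=-21/26, M3=19/13, M4=0
seg 0: a=-2, c=M0/2=0, d=(M1−M0)/(6·1)=-8/39, b=Δ0−h0·(2M0+M1)/6=47/39
seg 1: a=-1, c=M1/2=-8/13, d=(M2−M1)/(6·2)=11/312, b=Δ1−h1·(2M1+M2)/6=23/39
seg 2: a=-2, c=M2/2=-21/52, d=(M3−M2)/(6·2)=59/312, b=Δ2−h2·(2M2+M3)/6=-113/78
seg 3: a=-5, c=M3/2=19/26, d=(M4−M3)/(6·3)=-19/234, b=Δ3−h3·(2M3+M4)/6=-31/39
t_q=13/2 → seg 3, τ=3/2; S=-5+-31/39·τ+19/26·τ²+-19/234·τ³=-1003/208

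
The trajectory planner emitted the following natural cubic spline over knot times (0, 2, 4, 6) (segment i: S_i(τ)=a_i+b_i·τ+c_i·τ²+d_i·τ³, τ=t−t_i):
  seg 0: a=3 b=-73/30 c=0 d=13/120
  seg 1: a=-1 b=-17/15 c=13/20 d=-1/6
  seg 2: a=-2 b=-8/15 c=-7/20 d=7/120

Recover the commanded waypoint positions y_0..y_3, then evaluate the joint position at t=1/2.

y_0=3 y_1=-1 y_2=-2 y_3=-4
S(1/2) = 115/64

y_0 = S_0(0) = a_0 = 3
y_1 = S_1(0) = a_1 = -1
y_2 = S_2(0) = a_2 = -2
y_3 = S_2(2) = -4
t_q=1/2 is in segment 0 (τ=1/2); S_0(τ)=115/64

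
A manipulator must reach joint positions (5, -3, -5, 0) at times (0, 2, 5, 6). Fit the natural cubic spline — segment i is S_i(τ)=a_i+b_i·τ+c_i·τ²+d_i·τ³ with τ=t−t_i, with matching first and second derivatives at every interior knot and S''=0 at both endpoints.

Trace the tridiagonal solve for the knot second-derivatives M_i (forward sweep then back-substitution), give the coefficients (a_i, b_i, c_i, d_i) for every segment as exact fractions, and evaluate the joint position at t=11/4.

  seg 0: a=5 b=-910/213 c=0 d=29/426
  seg 1: a=-3 b=-736/213 c=29/71 d=37/213
  seg 2: a=-5 b=785/213 c=140/71 d=-140/213
S(11/4) = -24031/4544

Δ: Δ0=-4, Δ1=-2/3, Δ2=5
row 1: diag=10, rhs=20; c'=3/10, d'=2
row 2: denom=8−3·3/10=71/10; d'=(34−3·2)/(71/10)=280/71
back: M2=280/71
back: M1=2−3/10·280/71=58/71
M: M0=0, M1=58/71, M2=280/71, M3=0
seg 0: a=5, c=M0/2=0, d=(M1−M0)/(6·2)=29/426, b=Δ0−h0·(2M0+M1)/6=-910/213
seg 1: a=-3, c=M1/2=29/71, d=(M2−M1)/(6·3)=37/213, b=Δ1−h1·(2M1+M2)/6=-736/213
seg 2: a=-5, c=M2/2=140/71, d=(M3−M2)/(6·1)=-140/213, b=Δ2−h2·(2M2+M3)/6=785/213
t_q=11/4 → seg 1, τ=3/4; S=-3+-736/213·τ+29/71·τ²+37/213·τ³=-24031/4544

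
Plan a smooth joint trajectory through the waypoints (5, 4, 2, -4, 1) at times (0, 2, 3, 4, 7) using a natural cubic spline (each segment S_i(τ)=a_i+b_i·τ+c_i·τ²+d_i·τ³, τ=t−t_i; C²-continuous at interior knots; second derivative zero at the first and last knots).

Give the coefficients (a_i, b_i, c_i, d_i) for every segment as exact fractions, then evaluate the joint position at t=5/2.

Δ: Δ0=-1/2, Δ1=-2, Δ2=-6, Δ3=5/3
row 1: diag=6, rhs=-9; c'=1/6, d'=-3/2
row 2: denom=4−1·1/6=23/6; d'=(-24−1·-3/2)/(23/6)=-135/23
row 3: denom=8−1·6/23=178/23; d'=(46−1·-135/23)/(178/23)=1193/178
back: M3=1193/178
back: M2=-135/23−6/23·1193/178=-678/89
back: M1=-3/2−1/6·-678/89=-41/178
M: M0=0, M1=-41/178, M2=-678/89, M3=1193/178, M4=0
seg 0: a=5, c=M0/2=0, d=(M1−M0)/(6·2)=-41/2136, b=Δ0−h0·(2M0+M1)/6=-113/267
seg 1: a=4, c=M1/2=-41/356, d=(M2−M1)/(6·1)=-1315/1068, b=Δ1−h1·(2M1+M2)/6=-349/534
seg 2: a=2, c=M2/2=-339/89, d=(M3−M2)/(6·1)=2549/1068, b=Δ2−h2·(2M2+M3)/6=-4889/1068
seg 3: a=-4, c=M3/2=1193/356, d=(M4−M3)/(6·3)=-1193/3204, b=Δ3−h3·(2M3+M4)/6=-2689/534
t_q=5/2 → seg 1, τ=1/2; S=4+-349/534·τ+-41/356·τ²+-1315/1068·τ³=9941/2848

  seg 0: a=5 b=-113/267 c=0 d=-41/2136
  seg 1: a=4 b=-349/534 c=-41/356 d=-1315/1068
  seg 2: a=2 b=-4889/1068 c=-339/89 d=2549/1068
  seg 3: a=-4 b=-2689/534 c=1193/356 d=-1193/3204
S(5/2) = 9941/2848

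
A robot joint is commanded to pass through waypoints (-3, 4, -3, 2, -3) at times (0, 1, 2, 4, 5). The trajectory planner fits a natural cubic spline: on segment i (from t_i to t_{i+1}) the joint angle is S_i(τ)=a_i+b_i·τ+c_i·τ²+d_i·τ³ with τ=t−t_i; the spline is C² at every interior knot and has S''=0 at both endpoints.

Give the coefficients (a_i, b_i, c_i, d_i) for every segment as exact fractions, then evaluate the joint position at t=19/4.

Δ: Δ0=7, Δ1=-7, Δ2=5/2, Δ3=-5
row 1: diag=4, rhs=-84; c'=1/4, d'=-21
row 2: denom=6−1·1/4=23/4; d'=(57−1·-21)/(23/4)=312/23
row 3: denom=6−2·8/23=122/23; d'=(-45−2·312/23)/(122/23)=-1659/122
back: M3=-1659/122
back: M2=312/23−8/23·-1659/122=1116/61
back: M1=-21−1/4·1116/61=-1560/61
M: M0=0, M1=-1560/61, M2=1116/61, M3=-1659/122, M4=0
seg 0: a=-3, c=M0/2=0, d=(M1−M0)/(6·1)=-260/61, b=Δ0−h0·(2M0+M1)/6=687/61
seg 1: a=4, c=M1/2=-780/61, d=(M2−M1)/(6·1)=446/61, b=Δ1−h1·(2M1+M2)/6=-93/61
seg 2: a=-3, c=M2/2=558/61, d=(M3−M2)/(6·2)=-1297/488, b=Δ2−h2·(2M2+M3)/6=-315/61
seg 3: a=2, c=M3/2=-1659/244, d=(M4−M3)/(6·1)=553/244, b=Δ3−h3·(2M3+M4)/6=-57/122
t_q=19/4 → seg 3, τ=3/4; S=2+-57/122·τ+-1659/244·τ²+553/244·τ³=-19033/15616

  seg 0: a=-3 b=687/61 c=0 d=-260/61
  seg 1: a=4 b=-93/61 c=-780/61 d=446/61
  seg 2: a=-3 b=-315/61 c=558/61 d=-1297/488
  seg 3: a=2 b=-57/122 c=-1659/244 d=553/244
S(19/4) = -19033/15616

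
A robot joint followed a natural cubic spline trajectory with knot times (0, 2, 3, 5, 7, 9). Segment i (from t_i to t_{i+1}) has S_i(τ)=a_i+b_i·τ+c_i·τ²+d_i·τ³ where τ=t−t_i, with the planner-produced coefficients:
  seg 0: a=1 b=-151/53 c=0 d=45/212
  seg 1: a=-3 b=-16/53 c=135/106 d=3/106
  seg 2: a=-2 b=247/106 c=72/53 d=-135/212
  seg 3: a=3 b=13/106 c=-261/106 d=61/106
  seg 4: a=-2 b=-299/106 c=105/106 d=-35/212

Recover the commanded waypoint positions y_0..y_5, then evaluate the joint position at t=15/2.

y_0 = S_0(0) = a_0 = 1
y_1 = S_1(0) = a_1 = -3
y_2 = S_2(0) = a_2 = -2
y_3 = S_3(0) = a_3 = 3
y_4 = S_4(0) = a_4 = -2
y_5 = S_4(2) = -5
t_q=15/2 is in segment 4 (τ=1/2); S_4(τ)=-5399/1696

y_0=1 y_1=-3 y_2=-2 y_3=3 y_4=-2 y_5=-5
S(15/2) = -5399/1696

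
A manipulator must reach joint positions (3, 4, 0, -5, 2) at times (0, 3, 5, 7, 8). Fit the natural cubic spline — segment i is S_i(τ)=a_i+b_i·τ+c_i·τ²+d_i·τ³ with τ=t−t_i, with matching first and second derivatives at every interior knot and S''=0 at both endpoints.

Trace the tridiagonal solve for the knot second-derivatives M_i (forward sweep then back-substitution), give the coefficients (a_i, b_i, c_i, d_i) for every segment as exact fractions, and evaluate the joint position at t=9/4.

  seg 0: a=3 b=59/78 c=0 d=-11/234
  seg 1: a=4 b=-20/39 c=-11/26 d=-25/156
  seg 2: a=0 b=-161/39 c=-18/13 d=343/312
  seg 3: a=-5 b=275/78 c=271/52 d=-271/156
S(9/4) = 6933/1664

Δ: Δ0=1/3, Δ1=-2, Δ2=-5/2, Δ3=7
row 1: diag=10, rhs=-14; c'=1/5, d'=-7/5
row 2: denom=8−2·1/5=38/5; d'=(-3−2·-7/5)/(38/5)=-1/38
row 3: denom=6−2·5/19=104/19; d'=(57−2·-1/38)/(104/19)=271/26
back: M3=271/26
back: M2=-1/38−5/19·271/26=-36/13
back: M1=-7/5−1/5·-36/13=-11/13
M: M0=0, M1=-11/13, M2=-36/13, M3=271/26, M4=0
seg 0: a=3, c=M0/2=0, d=(M1−M0)/(6·3)=-11/234, b=Δ0−h0·(2M0+M1)/6=59/78
seg 1: a=4, c=M1/2=-11/26, d=(M2−M1)/(6·2)=-25/156, b=Δ1−h1·(2M1+M2)/6=-20/39
seg 2: a=0, c=M2/2=-18/13, d=(M3−M2)/(6·2)=343/312, b=Δ2−h2·(2M2+M3)/6=-161/39
seg 3: a=-5, c=M3/2=271/52, d=(M4−M3)/(6·1)=-271/156, b=Δ3−h3·(2M3+M4)/6=275/78
t_q=9/4 → seg 0, τ=9/4; S=3+59/78·τ+0·τ²+-11/234·τ³=6933/1664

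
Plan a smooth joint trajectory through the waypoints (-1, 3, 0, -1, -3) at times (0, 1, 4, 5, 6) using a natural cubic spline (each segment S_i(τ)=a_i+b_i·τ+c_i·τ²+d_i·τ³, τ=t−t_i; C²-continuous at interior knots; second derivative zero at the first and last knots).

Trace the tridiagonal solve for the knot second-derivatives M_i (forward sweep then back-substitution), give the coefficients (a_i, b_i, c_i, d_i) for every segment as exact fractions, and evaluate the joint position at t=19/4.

Δ: Δ0=4, Δ1=-1, Δ2=-1, Δ3=-2
row 1: diag=8, rhs=-30; c'=3/8, d'=-15/4
row 2: denom=8−3·3/8=55/8; d'=(0−3·-15/4)/(55/8)=18/11
row 3: denom=4−1·8/55=212/55; d'=(-6−1·18/11)/(212/55)=-105/53
back: M3=-105/53
back: M2=18/11−8/55·-105/53=102/53
back: M1=-15/4−3/8·102/53=-237/53
M: M0=0, M1=-237/53, M2=102/53, M3=-105/53, M4=0
seg 0: a=-1, c=M0/2=0, d=(M1−M0)/(6·1)=-79/106, b=Δ0−h0·(2M0+M1)/6=503/106
seg 1: a=3, c=M1/2=-237/106, d=(M2−M1)/(6·3)=113/318, b=Δ1−h1·(2M1+M2)/6=133/53
seg 2: a=0, c=M2/2=51/53, d=(M3−M2)/(6·1)=-69/106, b=Δ2−h2·(2M2+M3)/6=-139/106
seg 3: a=-1, c=M3/2=-105/106, d=(M4−M3)/(6·1)=35/106, b=Δ3−h3·(2M3+M4)/6=-71/53
t_q=19/4 → seg 2, τ=3/4; S=0+-139/106·τ+51/53·τ²+-69/106·τ³=-4863/6784

  seg 0: a=-1 b=503/106 c=0 d=-79/106
  seg 1: a=3 b=133/53 c=-237/106 d=113/318
  seg 2: a=0 b=-139/106 c=51/53 d=-69/106
  seg 3: a=-1 b=-71/53 c=-105/106 d=35/106
S(19/4) = -4863/6784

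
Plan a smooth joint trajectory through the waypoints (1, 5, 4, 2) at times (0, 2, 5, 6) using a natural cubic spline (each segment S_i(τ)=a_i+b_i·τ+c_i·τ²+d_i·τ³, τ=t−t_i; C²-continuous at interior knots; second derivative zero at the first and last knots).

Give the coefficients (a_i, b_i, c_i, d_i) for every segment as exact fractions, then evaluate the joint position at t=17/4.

Δ: Δ0=2, Δ1=-1/3, Δ2=-2
row 1: diag=10, rhs=-14; c'=3/10, d'=-7/5
row 2: denom=8−3·3/10=71/10; d'=(-10−3·-7/5)/(71/10)=-58/71
back: M2=-58/71
back: M1=-7/5−3/10·-58/71=-82/71
M: M0=0, M1=-82/71, M2=-58/71, M3=0
seg 0: a=1, c=M0/2=0, d=(M1−M0)/(6·2)=-41/426, b=Δ0−h0·(2M0+M1)/6=508/213
seg 1: a=5, c=M1/2=-41/71, d=(M2−M1)/(6·3)=4/213, b=Δ1−h1·(2M1+M2)/6=262/213
seg 2: a=4, c=M2/2=-29/71, d=(M3−M2)/(6·1)=29/213, b=Δ2−h2·(2M2+M3)/6=-368/213
t_q=17/4 → seg 1, τ=9/4; S=5+262/213·τ+-41/71·τ²+4/213·τ³=2873/568

  seg 0: a=1 b=508/213 c=0 d=-41/426
  seg 1: a=5 b=262/213 c=-41/71 d=4/213
  seg 2: a=4 b=-368/213 c=-29/71 d=29/213
S(17/4) = 2873/568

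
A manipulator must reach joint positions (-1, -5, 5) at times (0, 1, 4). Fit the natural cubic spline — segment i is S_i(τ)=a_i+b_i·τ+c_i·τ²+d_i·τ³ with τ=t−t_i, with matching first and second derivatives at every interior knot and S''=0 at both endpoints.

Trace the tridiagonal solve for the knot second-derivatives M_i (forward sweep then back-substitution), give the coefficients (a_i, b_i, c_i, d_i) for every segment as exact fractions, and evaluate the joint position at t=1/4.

Δ: Δ0=-4, Δ1=10/3
row 1: diag=8, rhs=44; c'=3/8, d'=11/2
back: M1=11/2
M: M0=0, M1=11/2, M2=0
seg 0: a=-1, c=M0/2=0, d=(M1−M0)/(6·1)=11/12, b=Δ0−h0·(2M0+M1)/6=-59/12
seg 1: a=-5, c=M1/2=11/4, d=(M2−M1)/(6·3)=-11/36, b=Δ1−h1·(2M1+M2)/6=-13/6
t_q=1/4 → seg 0, τ=1/4; S=-1+-59/12·τ+0·τ²+11/12·τ³=-567/256

  seg 0: a=-1 b=-59/12 c=0 d=11/12
  seg 1: a=-5 b=-13/6 c=11/4 d=-11/36
S(1/4) = -567/256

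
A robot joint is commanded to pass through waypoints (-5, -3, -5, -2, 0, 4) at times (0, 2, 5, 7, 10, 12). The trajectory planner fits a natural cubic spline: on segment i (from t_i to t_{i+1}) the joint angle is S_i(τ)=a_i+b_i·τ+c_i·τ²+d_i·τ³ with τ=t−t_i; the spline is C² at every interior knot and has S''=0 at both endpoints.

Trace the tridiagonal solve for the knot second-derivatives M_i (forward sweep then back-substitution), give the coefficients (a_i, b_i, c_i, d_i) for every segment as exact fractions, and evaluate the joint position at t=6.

  seg 0: a=-5 b=12112/7881 c=0 d=-4231/31524
  seg 1: a=-3 b=-581/7881 c=-4231/5254 d=28733/141858
  seg 2: a=-5 b=8879/15762 c=8020/7881 d=-39/142
  seg 3: a=-2 b=21091/15762 c=-4967/7881 d=19219/141858
  seg 4: a=0 b=9572/7881 c=3095/5254 d=-3095/31524
S(6) = -410/111

Δ: Δ0=1, Δ1=-2/3, Δ2=3/2, Δ3=2/3, Δ4=2
row 1: diag=10, rhs=-10; c'=3/10, d'=-1
row 2: denom=10−3·3/10=91/10; d'=(13−3·-1)/(91/10)=160/91
row 3: denom=10−2·20/91=870/91; d'=(-5−2·160/91)/(870/91)=-155/174
row 4: denom=10−3·91/290=2627/290; d'=(8−3·-155/174)/(2627/290)=3095/2627
back: M4=3095/2627
back: M3=-155/174−91/290·3095/2627=-9934/7881
back: M2=160/91−20/91·-9934/7881=16040/7881
back: M1=-1−3/10·16040/7881=-4231/2627
M: M0=0, M1=-4231/2627, M2=16040/7881, M3=-9934/7881, M4=3095/2627, M5=0
seg 0: a=-5, c=M0/2=0, d=(M1−M0)/(6·2)=-4231/31524, b=Δ0−h0·(2M0+M1)/6=12112/7881
seg 1: a=-3, c=M1/2=-4231/5254, d=(M2−M1)/(6·3)=28733/141858, b=Δ1−h1·(2M1+M2)/6=-581/7881
seg 2: a=-5, c=M2/2=8020/7881, d=(M3−M2)/(6·2)=-39/142, b=Δ2−h2·(2M2+M3)/6=8879/15762
seg 3: a=-2, c=M3/2=-4967/7881, d=(M4−M3)/(6·3)=19219/141858, b=Δ3−h3·(2M3+M4)/6=21091/15762
seg 4: a=0, c=M4/2=3095/5254, d=(M5−M4)/(6·2)=-3095/31524, b=Δ4−h4·(2M4+M5)/6=9572/7881
t_q=6 → seg 2, τ=1; S=-5+8879/15762·τ+8020/7881·τ²+-39/142·τ³=-410/111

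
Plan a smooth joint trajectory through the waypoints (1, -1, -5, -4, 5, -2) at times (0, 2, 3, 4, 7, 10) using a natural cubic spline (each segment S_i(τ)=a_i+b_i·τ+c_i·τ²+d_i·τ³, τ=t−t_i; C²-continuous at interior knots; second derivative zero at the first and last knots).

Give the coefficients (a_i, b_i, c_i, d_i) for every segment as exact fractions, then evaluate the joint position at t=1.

Δ: Δ0=-1, Δ1=-4, Δ2=1, Δ3=3, Δ4=-7/3
row 1: diag=6, rhs=-18; c'=1/6, d'=-3
row 2: denom=4−1·1/6=23/6; d'=(30−1·-3)/(23/6)=198/23
row 3: denom=8−1·6/23=178/23; d'=(12−1·198/23)/(178/23)=39/89
row 4: denom=12−3·69/178=1929/178; d'=(-32−3·39/89)/(1929/178)=-5930/1929
back: M4=-5930/1929
back: M3=39/89−69/178·-5930/1929=1048/643
back: M2=198/23−6/23·1048/643=5262/643
back: M1=-3−1/6·5262/643=-2806/643
M: M0=0, M1=-2806/643, M2=5262/643, M3=1048/643, M4=-5930/1929, M5=0
seg 0: a=1, c=M0/2=0, d=(M1−M0)/(6·2)=-1403/3858, b=Δ0−h0·(2M0+M1)/6=877/1929
seg 1: a=-1, c=M1/2=-1403/643, d=(M2−M1)/(6·1)=4034/1929, b=Δ1−h1·(2M1+M2)/6=-7541/1929
seg 2: a=-5, c=M2/2=2631/643, d=(M3−M2)/(6·1)=-2107/1929, b=Δ2−h2·(2M2+M3)/6=-3857/1929
seg 3: a=-4, c=M3/2=524/643, d=(M4−M3)/(6·3)=-4537/17361, b=Δ3−h3·(2M3+M4)/6=5608/1929
seg 4: a=5, c=M4/2=-2965/1929, d=(M5−M4)/(6·3)=2965/17361, b=Δ4−h4·(2M4+M5)/6=1429/1929
t_q=1 → seg 0, τ=1; S=1+877/1929·τ+0·τ²+-1403/3858·τ³=1403/1286

  seg 0: a=1 b=877/1929 c=0 d=-1403/3858
  seg 1: a=-1 b=-7541/1929 c=-1403/643 d=4034/1929
  seg 2: a=-5 b=-3857/1929 c=2631/643 d=-2107/1929
  seg 3: a=-4 b=5608/1929 c=524/643 d=-4537/17361
  seg 4: a=5 b=1429/1929 c=-2965/1929 d=2965/17361
S(1) = 1403/1286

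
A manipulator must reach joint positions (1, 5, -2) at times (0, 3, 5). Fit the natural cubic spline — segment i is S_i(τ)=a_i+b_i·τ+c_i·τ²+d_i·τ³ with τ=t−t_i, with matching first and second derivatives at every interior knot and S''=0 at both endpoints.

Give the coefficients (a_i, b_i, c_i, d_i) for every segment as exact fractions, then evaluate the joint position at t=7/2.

  seg 0: a=1 b=167/60 c=0 d=-29/180
  seg 1: a=5 b=-47/30 c=-29/20 d=29/120
S(7/2) = 1243/320

Δ: Δ0=4/3, Δ1=-7/2
row 1: diag=10, rhs=-29; c'=1/5, d'=-29/10
back: M1=-29/10
M: M0=0, M1=-29/10, M2=0
seg 0: a=1, c=M0/2=0, d=(M1−M0)/(6·3)=-29/180, b=Δ0−h0·(2M0+M1)/6=167/60
seg 1: a=5, c=M1/2=-29/20, d=(M2−M1)/(6·2)=29/120, b=Δ1−h1·(2M1+M2)/6=-47/30
t_q=7/2 → seg 1, τ=1/2; S=5+-47/30·τ+-29/20·τ²+29/120·τ³=1243/320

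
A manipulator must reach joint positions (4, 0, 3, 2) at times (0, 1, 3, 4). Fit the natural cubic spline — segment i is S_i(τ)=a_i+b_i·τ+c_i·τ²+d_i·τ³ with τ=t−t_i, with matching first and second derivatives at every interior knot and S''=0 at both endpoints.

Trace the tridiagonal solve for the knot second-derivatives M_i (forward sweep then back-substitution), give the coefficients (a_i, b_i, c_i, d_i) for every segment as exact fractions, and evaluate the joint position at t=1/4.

Δ: Δ0=-4, Δ1=3/2, Δ2=-1
row 1: diag=6, rhs=33; c'=1/3, d'=11/2
row 2: denom=6−2·1/3=16/3; d'=(-15−2·11/2)/(16/3)=-39/8
back: M2=-39/8
back: M1=11/2−1/3·-39/8=57/8
M: M0=0, M1=57/8, M2=-39/8, M3=0
seg 0: a=4, c=M0/2=0, d=(M1−M0)/(6·1)=19/16, b=Δ0−h0·(2M0+M1)/6=-83/16
seg 1: a=0, c=M1/2=57/16, d=(M2−M1)/(6·2)=-1, b=Δ1−h1·(2M1+M2)/6=-13/8
seg 2: a=3, c=M2/2=-39/16, d=(M3−M2)/(6·1)=13/16, b=Δ2−h2·(2M2+M3)/6=5/8
t_q=1/4 → seg 0, τ=1/4; S=4+-83/16·τ+0·τ²+19/16·τ³=2787/1024

  seg 0: a=4 b=-83/16 c=0 d=19/16
  seg 1: a=0 b=-13/8 c=57/16 d=-1
  seg 2: a=3 b=5/8 c=-39/16 d=13/16
S(1/4) = 2787/1024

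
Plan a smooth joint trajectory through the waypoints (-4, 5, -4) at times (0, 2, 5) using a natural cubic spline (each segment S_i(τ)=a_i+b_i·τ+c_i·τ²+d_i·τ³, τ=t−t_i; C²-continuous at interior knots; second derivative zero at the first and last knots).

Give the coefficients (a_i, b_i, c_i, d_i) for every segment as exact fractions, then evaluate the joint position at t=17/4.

Δ: Δ0=9/2, Δ1=-3
row 1: diag=10, rhs=-45; c'=3/10, d'=-9/2
back: M1=-9/2
M: M0=0, M1=-9/2, M2=0
seg 0: a=-4, c=M0/2=0, d=(M1−M0)/(6·2)=-3/8, b=Δ0−h0·(2M0+M1)/6=6
seg 1: a=5, c=M1/2=-9/4, d=(M2−M1)/(6·3)=1/4, b=Δ1−h1·(2M1+M2)/6=3/2
t_q=17/4 → seg 1, τ=9/4; S=5+3/2·τ+-9/4·τ²+1/4·τ³=-43/256

  seg 0: a=-4 b=6 c=0 d=-3/8
  seg 1: a=5 b=3/2 c=-9/4 d=1/4
S(17/4) = -43/256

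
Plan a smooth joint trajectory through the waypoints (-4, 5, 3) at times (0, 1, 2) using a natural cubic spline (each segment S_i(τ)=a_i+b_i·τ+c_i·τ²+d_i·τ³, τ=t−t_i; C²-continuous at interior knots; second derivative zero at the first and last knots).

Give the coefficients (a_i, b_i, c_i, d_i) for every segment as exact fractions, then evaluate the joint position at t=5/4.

  seg 0: a=-4 b=47/4 c=0 d=-11/4
  seg 1: a=5 b=7/2 c=-33/4 d=11/4
S(5/4) = 1383/256

Δ: Δ0=9, Δ1=-2
row 1: diag=4, rhs=-66; c'=1/4, d'=-33/2
back: M1=-33/2
M: M0=0, M1=-33/2, M2=0
seg 0: a=-4, c=M0/2=0, d=(M1−M0)/(6·1)=-11/4, b=Δ0−h0·(2M0+M1)/6=47/4
seg 1: a=5, c=M1/2=-33/4, d=(M2−M1)/(6·1)=11/4, b=Δ1−h1·(2M1+M2)/6=7/2
t_q=5/4 → seg 1, τ=1/4; S=5+7/2·τ+-33/4·τ²+11/4·τ³=1383/256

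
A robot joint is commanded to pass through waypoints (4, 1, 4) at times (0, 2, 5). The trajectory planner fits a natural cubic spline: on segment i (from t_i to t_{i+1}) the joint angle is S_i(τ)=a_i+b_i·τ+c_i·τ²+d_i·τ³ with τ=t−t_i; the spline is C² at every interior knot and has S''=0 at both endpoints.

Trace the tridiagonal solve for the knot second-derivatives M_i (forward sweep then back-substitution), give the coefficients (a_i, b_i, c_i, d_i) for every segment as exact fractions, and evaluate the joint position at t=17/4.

Δ: Δ0=-3/2, Δ1=1
row 1: diag=10, rhs=15; c'=3/10, d'=3/2
back: M1=3/2
M: M0=0, M1=3/2, M2=0
seg 0: a=4, c=M0/2=0, d=(M1−M0)/(6·2)=1/8, b=Δ0−h0·(2M0+M1)/6=-2
seg 1: a=1, c=M1/2=3/4, d=(M2−M1)/(6·3)=-1/12, b=Δ1−h1·(2M1+M2)/6=-1/2
t_q=17/4 → seg 1, τ=9/4; S=1+-1/2·τ+3/4·τ²+-1/12·τ³=697/256

  seg 0: a=4 b=-2 c=0 d=1/8
  seg 1: a=1 b=-1/2 c=3/4 d=-1/12
S(17/4) = 697/256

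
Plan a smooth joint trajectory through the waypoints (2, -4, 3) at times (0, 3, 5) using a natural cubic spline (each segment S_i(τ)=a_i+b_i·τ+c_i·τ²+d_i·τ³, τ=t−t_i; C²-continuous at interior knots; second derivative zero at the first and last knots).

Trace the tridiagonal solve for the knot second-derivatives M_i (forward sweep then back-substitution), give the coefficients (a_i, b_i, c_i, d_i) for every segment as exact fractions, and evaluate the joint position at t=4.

  seg 0: a=2 b=-73/20 c=0 d=11/60
  seg 1: a=-4 b=13/10 c=33/20 d=-11/40
S(4) = -53/40

Δ: Δ0=-2, Δ1=7/2
row 1: diag=10, rhs=33; c'=1/5, d'=33/10
back: M1=33/10
M: M0=0, M1=33/10, M2=0
seg 0: a=2, c=M0/2=0, d=(M1−M0)/(6·3)=11/60, b=Δ0−h0·(2M0+M1)/6=-73/20
seg 1: a=-4, c=M1/2=33/20, d=(M2−M1)/(6·2)=-11/40, b=Δ1−h1·(2M1+M2)/6=13/10
t_q=4 → seg 1, τ=1; S=-4+13/10·τ+33/20·τ²+-11/40·τ³=-53/40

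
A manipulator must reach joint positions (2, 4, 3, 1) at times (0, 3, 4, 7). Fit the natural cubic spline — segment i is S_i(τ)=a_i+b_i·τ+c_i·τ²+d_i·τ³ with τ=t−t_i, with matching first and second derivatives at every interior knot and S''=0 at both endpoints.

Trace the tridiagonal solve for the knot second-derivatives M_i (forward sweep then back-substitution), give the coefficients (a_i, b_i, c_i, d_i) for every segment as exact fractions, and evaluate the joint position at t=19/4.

  seg 0: a=2 b=83/63 c=0 d=-41/567
  seg 1: a=4 b=-40/63 c=-41/63 d=2/7
  seg 2: a=3 b=-68/63 c=13/63 d=-13/567
S(19/4) = 147/64

Δ: Δ0=2/3, Δ1=-1, Δ2=-2/3
row 1: diag=8, rhs=-10; c'=1/8, d'=-5/4
row 2: denom=8−1·1/8=63/8; d'=(2−1·-5/4)/(63/8)=26/63
back: M2=26/63
back: M1=-5/4−1/8·26/63=-82/63
M: M0=0, M1=-82/63, M2=26/63, M3=0
seg 0: a=2, c=M0/2=0, d=(M1−M0)/(6·3)=-41/567, b=Δ0−h0·(2M0+M1)/6=83/63
seg 1: a=4, c=M1/2=-41/63, d=(M2−M1)/(6·1)=2/7, b=Δ1−h1·(2M1+M2)/6=-40/63
seg 2: a=3, c=M2/2=13/63, d=(M3−M2)/(6·3)=-13/567, b=Δ2−h2·(2M2+M3)/6=-68/63
t_q=19/4 → seg 2, τ=3/4; S=3+-68/63·τ+13/63·τ²+-13/567·τ³=147/64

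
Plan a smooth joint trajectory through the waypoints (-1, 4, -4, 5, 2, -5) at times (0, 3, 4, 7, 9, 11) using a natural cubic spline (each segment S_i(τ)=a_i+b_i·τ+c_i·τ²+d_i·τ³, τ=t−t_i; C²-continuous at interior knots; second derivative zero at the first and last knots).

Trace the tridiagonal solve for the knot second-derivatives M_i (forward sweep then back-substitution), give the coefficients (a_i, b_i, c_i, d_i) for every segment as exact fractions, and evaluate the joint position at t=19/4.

  seg 0: a=-1 b=6340/1053 c=0 d=-4585/9477
  seg 1: a=4 b=-7415/1053 c=-4585/1053 d=1192/351
  seg 2: a=-4 b=-5857/1053 c=6143/1053 d=-9413/9477
  seg 3: a=5 b=2762/1053 c=-1090/351 d=4397/8424
  seg 4: a=2 b=-7445/2106 c=37/1404 d=-37/8424
S(19/4) = -39755/7488

Δ: Δ0=5/3, Δ1=-8, Δ2=3, Δ3=-3/2, Δ4=-7/2
row 1: diag=8, rhs=-58; c'=1/8, d'=-29/4
row 2: denom=8−1·1/8=63/8; d'=(66−1·-29/4)/(63/8)=586/63
row 3: denom=10−3·8/21=62/7; d'=(-27−3·586/63)/(62/7)=-1153/186
row 4: denom=8−2·7/31=234/31; d'=(-12−2·-1153/186)/(234/31)=37/702
back: M4=37/702
back: M3=-1153/186−7/31·37/702=-2180/351
back: M2=586/63−8/21·-2180/351=12286/1053
back: M1=-29/4−1/8·12286/1053=-9170/1053
M: M0=0, M1=-9170/1053, M2=12286/1053, M3=-2180/351, M4=37/702, M5=0
seg 0: a=-1, c=M0/2=0, d=(M1−M0)/(6·3)=-4585/9477, b=Δ0−h0·(2M0+M1)/6=6340/1053
seg 1: a=4, c=M1/2=-4585/1053, d=(M2−M1)/(6·1)=1192/351, b=Δ1−h1·(2M1+M2)/6=-7415/1053
seg 2: a=-4, c=M2/2=6143/1053, d=(M3−M2)/(6·3)=-9413/9477, b=Δ2−h2·(2M2+M3)/6=-5857/1053
seg 3: a=5, c=M3/2=-1090/351, d=(M4−M3)/(6·2)=4397/8424, b=Δ3−h3·(2M3+M4)/6=2762/1053
seg 4: a=2, c=M4/2=37/1404, d=(M5−M4)/(6·2)=-37/8424, b=Δ4−h4·(2M4+M5)/6=-7445/2106
t_q=19/4 → seg 2, τ=3/4; S=-4+-5857/1053·τ+6143/1053·τ²+-9413/9477·τ³=-39755/7488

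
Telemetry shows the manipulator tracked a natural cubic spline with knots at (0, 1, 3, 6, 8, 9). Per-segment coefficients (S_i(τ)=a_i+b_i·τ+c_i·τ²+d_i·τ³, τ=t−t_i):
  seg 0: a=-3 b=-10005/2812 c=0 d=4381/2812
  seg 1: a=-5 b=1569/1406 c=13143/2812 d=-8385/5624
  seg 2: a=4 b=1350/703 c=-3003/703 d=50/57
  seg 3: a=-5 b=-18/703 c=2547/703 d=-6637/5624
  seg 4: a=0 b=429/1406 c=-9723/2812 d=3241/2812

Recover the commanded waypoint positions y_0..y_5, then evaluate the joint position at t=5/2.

y_0 = S_0(0) = a_0 = -3
y_1 = S_1(0) = a_1 = -5
y_2 = S_2(0) = a_2 = 4
y_3 = S_3(0) = a_3 = -5
y_4 = S_4(0) = a_4 = 0
y_5 = S_4(1) = -2
t_q=5/2 is in segment 1 (τ=3/2); S_1(τ)=97105/44992

y_0=-3 y_1=-5 y_2=4 y_3=-5 y_4=0 y_5=-2
S(5/2) = 97105/44992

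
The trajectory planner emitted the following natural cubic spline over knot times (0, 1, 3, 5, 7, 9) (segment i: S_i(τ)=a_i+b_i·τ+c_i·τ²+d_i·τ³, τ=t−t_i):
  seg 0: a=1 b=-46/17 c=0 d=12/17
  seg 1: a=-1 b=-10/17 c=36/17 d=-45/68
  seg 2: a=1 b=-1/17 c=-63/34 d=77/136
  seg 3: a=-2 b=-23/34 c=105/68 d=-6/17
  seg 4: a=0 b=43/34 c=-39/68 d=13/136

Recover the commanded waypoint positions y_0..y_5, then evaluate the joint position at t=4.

y_0=1 y_1=-1 y_2=1 y_3=-2 y_4=0 y_5=1
S(4) = -47/136

y_0 = S_0(0) = a_0 = 1
y_1 = S_1(0) = a_1 = -1
y_2 = S_2(0) = a_2 = 1
y_3 = S_3(0) = a_3 = -2
y_4 = S_4(0) = a_4 = 0
y_5 = S_4(2) = 1
t_q=4 is in segment 2 (τ=1); S_2(τ)=-47/136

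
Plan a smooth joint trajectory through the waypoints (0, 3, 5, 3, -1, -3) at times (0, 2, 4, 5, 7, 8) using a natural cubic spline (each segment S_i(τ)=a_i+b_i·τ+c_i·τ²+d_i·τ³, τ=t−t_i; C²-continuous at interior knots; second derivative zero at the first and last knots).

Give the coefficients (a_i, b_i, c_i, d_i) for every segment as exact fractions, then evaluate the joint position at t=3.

Δ: Δ0=3/2, Δ1=1, Δ2=-2, Δ3=-2, Δ4=-2
row 1: diag=8, rhs=-3; c'=1/4, d'=-3/8
row 2: denom=6−2·1/4=11/2; d'=(-18−2·-3/8)/(11/2)=-69/22
row 3: denom=6−1·2/11=64/11; d'=(0−1·-69/22)/(64/11)=69/128
row 4: denom=6−2·11/32=85/16; d'=(0−2·69/128)/(85/16)=-69/340
back: M4=-69/340
back: M3=69/128−11/32·-69/340=207/340
back: M2=-69/22−2/11·207/340=-276/85
back: M1=-3/8−1/4·-276/85=297/680
M: M0=0, M1=297/680, M2=-276/85, M3=207/340, M4=-69/340, M5=0
seg 0: a=0, c=M0/2=0, d=(M1−M0)/(6·2)=99/2720, b=Δ0−h0·(2M0+M1)/6=921/680
seg 1: a=3, c=M1/2=297/1360, d=(M2−M1)/(6·2)=-167/544, b=Δ1−h1·(2M1+M2)/6=609/340
seg 2: a=5, c=M2/2=-138/85, d=(M3−M2)/(6·1)=437/680, b=Δ2−h2·(2M2+M3)/6=-693/680
seg 3: a=3, c=M3/2=207/680, d=(M4−M3)/(6·2)=-23/340, b=Δ3−h3·(2M3+M4)/6=-159/68
seg 4: a=-1, c=M4/2=-69/680, d=(M5−M4)/(6·1)=23/680, b=Δ4−h4·(2M4+M5)/6=-657/340
t_q=3 → seg 1, τ=1; S=3+609/340·τ+297/1360·τ²+-167/544·τ³=12791/2720

  seg 0: a=0 b=921/680 c=0 d=99/2720
  seg 1: a=3 b=609/340 c=297/1360 d=-167/544
  seg 2: a=5 b=-693/680 c=-138/85 d=437/680
  seg 3: a=3 b=-159/68 c=207/680 d=-23/340
  seg 4: a=-1 b=-657/340 c=-69/680 d=23/680
S(3) = 12791/2720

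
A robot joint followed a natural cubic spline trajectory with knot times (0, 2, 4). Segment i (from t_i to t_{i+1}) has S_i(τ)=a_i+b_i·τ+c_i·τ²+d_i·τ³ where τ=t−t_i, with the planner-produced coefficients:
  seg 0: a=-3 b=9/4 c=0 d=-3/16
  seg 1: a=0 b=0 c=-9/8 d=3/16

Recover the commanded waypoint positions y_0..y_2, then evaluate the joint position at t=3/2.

y_0=-3 y_1=0 y_2=-3
S(3/2) = -33/128

y_0 = S_0(0) = a_0 = -3
y_1 = S_1(0) = a_1 = 0
y_2 = S_1(2) = -3
t_q=3/2 is in segment 0 (τ=3/2); S_0(τ)=-33/128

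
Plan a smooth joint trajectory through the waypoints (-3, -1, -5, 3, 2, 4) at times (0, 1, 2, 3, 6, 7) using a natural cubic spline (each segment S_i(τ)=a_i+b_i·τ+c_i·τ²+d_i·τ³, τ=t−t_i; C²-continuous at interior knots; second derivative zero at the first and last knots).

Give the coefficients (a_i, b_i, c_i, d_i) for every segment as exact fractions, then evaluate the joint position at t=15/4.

Δ: Δ0=2, Δ1=-4, Δ2=8, Δ3=-1/3, Δ4=2
row 1: diag=4, rhs=-36; c'=1/4, d'=-9
row 2: denom=4−1·1/4=15/4; d'=(72−1·-9)/(15/4)=108/5
row 3: denom=8−1·4/15=116/15; d'=(-50−1·108/5)/(116/15)=-537/58
row 4: denom=8−3·45/116=793/116; d'=(14−3·-537/58)/(793/116)=4846/793
back: M4=4846/793
back: M3=-537/58−45/116·4846/793=-9222/793
back: M2=108/5−4/15·-9222/793=19588/793
back: M1=-9−1/4·19588/793=-12034/793
M: M0=0, M1=-12034/793, M2=19588/793, M3=-9222/793, M4=4846/793, M5=0
seg 0: a=-3, c=M0/2=0, d=(M1−M0)/(6·1)=-6017/2379, b=Δ0−h0·(2M0+M1)/6=10775/2379
seg 1: a=-1, c=M1/2=-6017/793, d=(M2−M1)/(6·1)=15811/2379, b=Δ1−h1·(2M1+M2)/6=-7276/2379
seg 2: a=-5, c=M2/2=9794/793, d=(M3−M2)/(6·1)=-14405/2379, b=Δ2−h2·(2M2+M3)/6=4055/2379
seg 3: a=3, c=M3/2=-4611/793, d=(M4−M3)/(6·3)=7034/7137, b=Δ3−h3·(2M3+M4)/6=1508/183
seg 4: a=2, c=M4/2=2423/793, d=(M5−M4)/(6·1)=-2423/2379, b=Δ4−h4·(2M4+M5)/6=-88/2379
t_q=15/4 → seg 3, τ=3/4; S=3+1508/183·τ+-4611/793·τ²+7034/7137·τ³=160513/25376

  seg 0: a=-3 b=10775/2379 c=0 d=-6017/2379
  seg 1: a=-1 b=-7276/2379 c=-6017/793 d=15811/2379
  seg 2: a=-5 b=4055/2379 c=9794/793 d=-14405/2379
  seg 3: a=3 b=1508/183 c=-4611/793 d=7034/7137
  seg 4: a=2 b=-88/2379 c=2423/793 d=-2423/2379
S(15/4) = 160513/25376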